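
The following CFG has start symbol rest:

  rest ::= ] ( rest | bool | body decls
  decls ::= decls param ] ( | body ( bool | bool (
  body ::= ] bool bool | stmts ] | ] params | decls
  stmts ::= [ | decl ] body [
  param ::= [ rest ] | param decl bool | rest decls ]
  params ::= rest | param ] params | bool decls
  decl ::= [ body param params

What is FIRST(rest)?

{ [, ], bool }

rest ::= ] ( rest contributes {]}.
rest ::= bool contributes {bool}.
From rest ::= body decls: add FIRST(body) = { [, ], bool }.
Union: FIRST(rest) = { [, ], bool }.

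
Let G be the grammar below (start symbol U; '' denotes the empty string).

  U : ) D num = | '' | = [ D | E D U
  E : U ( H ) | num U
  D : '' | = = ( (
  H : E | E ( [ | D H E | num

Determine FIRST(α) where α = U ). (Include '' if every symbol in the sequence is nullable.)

Add FIRST(U)\{''} = { (, ), =, num }; U is nullable, continue.
) is a terminal; add {)} and stop.

{ (, ), =, num }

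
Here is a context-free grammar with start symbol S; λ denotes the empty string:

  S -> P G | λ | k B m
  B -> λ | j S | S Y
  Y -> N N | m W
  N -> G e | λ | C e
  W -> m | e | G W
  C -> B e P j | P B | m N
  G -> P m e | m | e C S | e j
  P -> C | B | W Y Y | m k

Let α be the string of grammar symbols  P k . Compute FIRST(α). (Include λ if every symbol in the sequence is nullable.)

{ e, j, k, m }

Add FIRST(P)\{λ} = { e, j, k, m }; P is nullable, continue.
k is a terminal; add {k} and stop.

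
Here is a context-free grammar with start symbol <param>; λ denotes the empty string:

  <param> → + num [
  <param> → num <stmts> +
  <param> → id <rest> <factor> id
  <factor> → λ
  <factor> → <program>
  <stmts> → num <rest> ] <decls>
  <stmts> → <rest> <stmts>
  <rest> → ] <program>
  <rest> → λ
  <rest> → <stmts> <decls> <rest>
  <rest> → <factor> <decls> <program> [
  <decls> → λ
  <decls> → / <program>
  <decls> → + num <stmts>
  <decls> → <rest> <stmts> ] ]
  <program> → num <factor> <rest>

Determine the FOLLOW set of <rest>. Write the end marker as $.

In <param> → id <rest> <factor> id: add FIRST(<factor> id) = { id, num }.
In <stmts> → num <rest> ] <decls>: add FIRST(] <decls>) = { ] }.
In <stmts> → <rest> <stmts>: add FIRST(<stmts>) = { +, /, ], num }.
In <rest> → <stmts> <decls> <rest>: <rest> is at the end, add FOLLOW(<rest>) = { +, /, [, ], id, num }.
In <decls> → <rest> <stmts> ] ]: add FIRST(<stmts> ] ]) = { +, /, ], num }.
In <program> → num <factor> <rest>: <rest> is at the end, add FOLLOW(<program>) = { +, /, [, ], id, num }.
Union: FOLLOW(<rest>) = { +, /, [, ], id, num }.

{ +, /, [, ], id, num }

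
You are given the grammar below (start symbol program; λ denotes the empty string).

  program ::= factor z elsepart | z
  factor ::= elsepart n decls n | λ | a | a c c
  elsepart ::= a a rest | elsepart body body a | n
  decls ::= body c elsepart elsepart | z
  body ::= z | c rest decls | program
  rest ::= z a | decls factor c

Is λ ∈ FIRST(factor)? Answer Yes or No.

Yes

factor has an λ-production, so factor ⇒ λ.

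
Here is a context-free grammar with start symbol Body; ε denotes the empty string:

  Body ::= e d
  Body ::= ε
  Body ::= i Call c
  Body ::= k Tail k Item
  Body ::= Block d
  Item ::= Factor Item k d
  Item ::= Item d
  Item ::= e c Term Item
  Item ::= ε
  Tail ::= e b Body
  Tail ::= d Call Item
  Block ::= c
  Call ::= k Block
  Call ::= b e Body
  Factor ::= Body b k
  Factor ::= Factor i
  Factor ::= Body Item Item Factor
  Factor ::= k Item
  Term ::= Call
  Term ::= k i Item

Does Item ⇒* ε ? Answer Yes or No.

Item has an ε-production, so Item ⇒ ε.

Yes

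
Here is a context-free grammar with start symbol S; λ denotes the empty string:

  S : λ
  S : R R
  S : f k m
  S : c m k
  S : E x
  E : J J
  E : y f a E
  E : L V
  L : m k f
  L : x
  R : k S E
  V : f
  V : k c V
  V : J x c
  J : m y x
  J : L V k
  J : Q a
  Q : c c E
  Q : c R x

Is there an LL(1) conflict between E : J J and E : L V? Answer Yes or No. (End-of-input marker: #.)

FIRST(J J) = { c, m, x } and FIRST(L V) = { m, x }.
Both contain m, so the two alternatives are not disjoint — LL(1) conflict.

Yes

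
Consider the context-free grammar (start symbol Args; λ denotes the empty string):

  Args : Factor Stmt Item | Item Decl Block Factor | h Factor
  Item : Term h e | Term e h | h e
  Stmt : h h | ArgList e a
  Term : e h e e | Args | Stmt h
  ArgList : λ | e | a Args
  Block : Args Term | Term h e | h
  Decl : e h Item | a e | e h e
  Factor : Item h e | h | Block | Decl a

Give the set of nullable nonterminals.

Directly nullable (have an λ-production): ArgList.
No other nonterminal has a production whose RHS symbols are all nullable.

{ ArgList }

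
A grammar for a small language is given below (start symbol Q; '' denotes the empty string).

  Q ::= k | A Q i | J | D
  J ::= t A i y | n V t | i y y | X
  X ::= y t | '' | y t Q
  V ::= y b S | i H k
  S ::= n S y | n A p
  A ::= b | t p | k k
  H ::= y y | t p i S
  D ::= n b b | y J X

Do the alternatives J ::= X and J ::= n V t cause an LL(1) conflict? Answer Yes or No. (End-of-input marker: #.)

FIRST(X) = { y, '' } and FIRST(n V t) = { n }.
The first is nullable but FOLLOW(J) = { #, i, y } is disjoint from FIRST of the second.

No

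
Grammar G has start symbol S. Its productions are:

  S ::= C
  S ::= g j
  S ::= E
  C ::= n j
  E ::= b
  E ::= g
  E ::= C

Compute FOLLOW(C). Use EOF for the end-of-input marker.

In S ::= C: C is at the end, add FOLLOW(S) = { EOF }.
In E ::= C: C is at the end, add FOLLOW(E) = { EOF }.
Union: FOLLOW(C) = { EOF }.

{ EOF }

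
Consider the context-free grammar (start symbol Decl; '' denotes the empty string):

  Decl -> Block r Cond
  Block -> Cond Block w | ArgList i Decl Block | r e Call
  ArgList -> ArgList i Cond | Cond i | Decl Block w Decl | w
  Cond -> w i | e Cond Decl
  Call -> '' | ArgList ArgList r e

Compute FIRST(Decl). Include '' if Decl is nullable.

From Decl -> Block r Cond: add FIRST(Block) = { e, r, w }.
Union: FIRST(Decl) = { e, r, w }.

{ e, r, w }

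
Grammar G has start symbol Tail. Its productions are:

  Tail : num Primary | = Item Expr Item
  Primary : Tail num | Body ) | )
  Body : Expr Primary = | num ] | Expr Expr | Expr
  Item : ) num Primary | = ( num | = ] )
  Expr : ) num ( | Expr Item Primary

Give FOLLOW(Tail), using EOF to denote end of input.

Tail is the start symbol, so EOF ∈ FOLLOW(Tail).
In Primary : Tail num: add FIRST(num) = { num }.
Union: FOLLOW(Tail) = { EOF, num }.

{ EOF, num }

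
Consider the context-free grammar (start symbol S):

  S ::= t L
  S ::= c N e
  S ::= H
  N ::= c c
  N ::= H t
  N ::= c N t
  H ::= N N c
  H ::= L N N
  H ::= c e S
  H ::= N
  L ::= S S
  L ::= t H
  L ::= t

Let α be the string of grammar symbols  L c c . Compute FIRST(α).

{ c, t }

Add FIRST(L) = { c, t }; L is not nullable, stop.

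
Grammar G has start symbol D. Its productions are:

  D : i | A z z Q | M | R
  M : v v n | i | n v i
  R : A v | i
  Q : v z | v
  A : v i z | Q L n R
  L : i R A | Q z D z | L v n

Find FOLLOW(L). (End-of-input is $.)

In A : Q L n R: add FIRST(n R) = { n }.
In L : L v n: add FIRST(v n) = { v }.
Union: FOLLOW(L) = { n, v }.

{ n, v }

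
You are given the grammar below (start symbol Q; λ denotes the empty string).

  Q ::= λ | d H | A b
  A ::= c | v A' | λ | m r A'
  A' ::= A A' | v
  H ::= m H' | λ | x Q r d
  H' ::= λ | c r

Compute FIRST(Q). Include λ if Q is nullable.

{ b, c, d, m, v, λ }

Q ::= λ contributes λ.
Q ::= d H contributes {d}.
From Q ::= A b: A nullable, take FIRST(A) ∪ {b} = { b, c, m, v }.
Union: FIRST(Q) = { b, c, d, m, v, λ }.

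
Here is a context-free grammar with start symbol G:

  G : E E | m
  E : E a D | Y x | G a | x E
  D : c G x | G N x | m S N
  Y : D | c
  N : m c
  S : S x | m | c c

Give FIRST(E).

{ c, m, x }

From E : E a D: add FIRST(E) = { c, m, x }.
From E : Y x: add FIRST(Y) = { c, m, x }.
From E : G a: add FIRST(G) = { c, m, x }.
E : x E contributes {x}.
Union: FIRST(E) = { c, m, x }.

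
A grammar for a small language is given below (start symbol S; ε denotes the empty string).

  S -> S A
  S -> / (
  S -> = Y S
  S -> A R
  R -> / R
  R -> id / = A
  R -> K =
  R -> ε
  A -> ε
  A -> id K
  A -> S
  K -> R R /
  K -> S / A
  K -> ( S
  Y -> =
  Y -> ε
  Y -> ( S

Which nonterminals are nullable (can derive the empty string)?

Directly nullable (have an ε-production): R, A, Y.
S -> S A with every symbol nullable, so S is nullable.
No other nonterminal has a production whose RHS symbols are all nullable.

{ A, R, S, Y }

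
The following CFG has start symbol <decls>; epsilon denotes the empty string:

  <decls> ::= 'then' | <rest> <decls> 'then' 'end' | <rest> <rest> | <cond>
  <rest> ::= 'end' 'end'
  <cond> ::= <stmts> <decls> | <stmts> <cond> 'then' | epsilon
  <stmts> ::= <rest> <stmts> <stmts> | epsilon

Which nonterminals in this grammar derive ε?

Directly nullable (have an epsilon-production): <cond>, <stmts>.
<decls> ::= <cond> with every symbol nullable, so <decls> is nullable.
No other nonterminal has a production whose RHS symbols are all nullable.

{ <cond>, <decls>, <stmts> }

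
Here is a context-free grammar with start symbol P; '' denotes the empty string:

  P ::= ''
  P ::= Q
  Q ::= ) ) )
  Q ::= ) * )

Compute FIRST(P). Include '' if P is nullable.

P ::= '' contributes ''.
From P ::= Q: add FIRST(Q) = { ) }.
Union: FIRST(P) = { ), '' }.

{ ), '' }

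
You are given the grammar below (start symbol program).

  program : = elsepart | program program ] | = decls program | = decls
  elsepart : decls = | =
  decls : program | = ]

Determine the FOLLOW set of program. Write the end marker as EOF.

{ EOF, =, ] }

program is the start symbol, so EOF ∈ FOLLOW(program).
In program : program program ]: add FIRST(program ]) = { = }.
In program : program program ]: add FIRST(]) = { ] }.
In program : = decls program: program is at the end, add FOLLOW(program) = { EOF, =, ] }.
In decls : program: program is at the end, add FOLLOW(decls) = { EOF, =, ] }.
Union: FOLLOW(program) = { EOF, =, ] }.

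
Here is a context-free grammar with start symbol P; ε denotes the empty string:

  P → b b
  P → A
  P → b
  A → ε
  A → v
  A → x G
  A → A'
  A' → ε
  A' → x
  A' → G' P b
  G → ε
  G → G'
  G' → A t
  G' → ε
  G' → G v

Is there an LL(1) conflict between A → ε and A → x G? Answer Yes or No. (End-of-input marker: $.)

FIRST(ε) = { ε } and FIRST(x G) = { x }.
The first is nullable but FOLLOW(A) = { $, b, t } is disjoint from FIRST of the second.

No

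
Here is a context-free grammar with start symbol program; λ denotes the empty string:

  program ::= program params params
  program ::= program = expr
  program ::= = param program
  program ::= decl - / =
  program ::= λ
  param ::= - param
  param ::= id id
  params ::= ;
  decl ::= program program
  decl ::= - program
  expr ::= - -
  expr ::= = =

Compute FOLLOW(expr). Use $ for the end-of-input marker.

In program ::= program = expr: expr is at the end, add FOLLOW(program) = { $, -, ;, = }.
Union: FOLLOW(expr) = { $, -, ;, = }.

{ $, -, ;, = }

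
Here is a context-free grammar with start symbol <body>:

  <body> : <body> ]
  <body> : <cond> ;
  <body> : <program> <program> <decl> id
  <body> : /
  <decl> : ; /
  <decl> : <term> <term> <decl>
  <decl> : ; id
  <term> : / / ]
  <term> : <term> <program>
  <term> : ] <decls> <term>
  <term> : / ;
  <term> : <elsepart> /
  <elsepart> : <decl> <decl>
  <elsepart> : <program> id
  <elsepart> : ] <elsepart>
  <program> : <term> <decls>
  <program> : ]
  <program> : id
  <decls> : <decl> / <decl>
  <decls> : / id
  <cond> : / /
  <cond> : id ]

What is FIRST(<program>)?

{ /, ;, ], id }

From <program> : <term> <decls>: add FIRST(<term>) = { /, ;, ], id }.
<program> : ] contributes {]}.
<program> : id contributes {id}.
Union: FIRST(<program>) = { /, ;, ], id }.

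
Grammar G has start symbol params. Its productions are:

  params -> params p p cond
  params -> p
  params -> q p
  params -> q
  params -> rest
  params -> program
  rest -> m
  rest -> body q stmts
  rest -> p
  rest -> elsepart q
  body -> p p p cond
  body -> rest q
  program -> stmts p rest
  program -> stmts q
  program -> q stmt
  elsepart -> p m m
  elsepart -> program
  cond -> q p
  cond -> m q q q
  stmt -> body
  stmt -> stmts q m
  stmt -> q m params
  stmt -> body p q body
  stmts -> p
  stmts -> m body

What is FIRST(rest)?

rest -> m contributes {m}.
From rest -> body q stmts: add FIRST(body) = { m, p, q }.
rest -> p contributes {p}.
From rest -> elsepart q: add FIRST(elsepart) = { m, p, q }.
Union: FIRST(rest) = { m, p, q }.

{ m, p, q }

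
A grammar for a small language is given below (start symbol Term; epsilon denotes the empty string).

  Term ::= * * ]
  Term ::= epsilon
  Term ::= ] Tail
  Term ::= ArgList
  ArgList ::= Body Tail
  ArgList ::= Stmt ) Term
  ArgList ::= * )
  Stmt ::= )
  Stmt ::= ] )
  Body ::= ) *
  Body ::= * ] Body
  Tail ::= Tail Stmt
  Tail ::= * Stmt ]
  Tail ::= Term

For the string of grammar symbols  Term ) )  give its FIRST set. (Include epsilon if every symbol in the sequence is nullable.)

{ ), *, ] }

Add FIRST(Term)\{epsilon} = { ), *, ] }; Term is nullable, continue.
) is a terminal; add {)} and stop.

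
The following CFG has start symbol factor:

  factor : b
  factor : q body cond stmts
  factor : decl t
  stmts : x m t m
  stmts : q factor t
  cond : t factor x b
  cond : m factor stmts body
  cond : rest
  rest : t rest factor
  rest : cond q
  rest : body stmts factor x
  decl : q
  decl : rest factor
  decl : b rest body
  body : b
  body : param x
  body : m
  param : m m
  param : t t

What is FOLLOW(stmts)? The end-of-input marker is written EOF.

In factor : q body cond stmts: stmts is at the end, add FOLLOW(factor) = { EOF, b, m, q, t, x }.
In cond : m factor stmts body: add FIRST(body) = { b, m, t }.
In rest : body stmts factor x: add FIRST(factor x) = { b, m, q, t }.
Union: FOLLOW(stmts) = { EOF, b, m, q, t, x }.

{ EOF, b, m, q, t, x }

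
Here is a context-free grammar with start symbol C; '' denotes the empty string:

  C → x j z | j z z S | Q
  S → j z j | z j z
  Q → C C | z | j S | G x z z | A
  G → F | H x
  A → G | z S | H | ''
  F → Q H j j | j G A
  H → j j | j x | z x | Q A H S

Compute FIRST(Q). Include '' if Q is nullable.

{ j, x, z, '' }

From Q → C C: C, C nullable, take FIRST(C) ∪ FIRST(C) = { j, x, z }; also '' since the whole RHS is nullable.
Q → z contributes {z}.
Q → j S contributes {j}.
From Q → G x z z: add FIRST(G) = { j, x, z }.
From Q → A: add FIRST(A) = { j, x, z, '' } (including '' since A is nullable).
Union: FIRST(Q) = { j, x, z, '' }.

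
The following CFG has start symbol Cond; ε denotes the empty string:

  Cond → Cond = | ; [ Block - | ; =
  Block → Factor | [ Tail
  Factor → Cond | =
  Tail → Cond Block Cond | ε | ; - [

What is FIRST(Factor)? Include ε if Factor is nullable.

{ ;, = }

From Factor → Cond: add FIRST(Cond) = { ; }.
Factor → = contributes {=}.
Union: FIRST(Factor) = { ;, = }.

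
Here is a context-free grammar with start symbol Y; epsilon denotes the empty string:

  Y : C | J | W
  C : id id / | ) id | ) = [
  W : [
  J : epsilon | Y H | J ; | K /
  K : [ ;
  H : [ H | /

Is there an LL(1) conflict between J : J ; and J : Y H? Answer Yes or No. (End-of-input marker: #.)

FIRST(J ;) = { ), /, ;, [, id } and FIRST(Y H) = { ), /, ;, [, id }.
Both contain ), so the two alternatives are not disjoint — LL(1) conflict.

Yes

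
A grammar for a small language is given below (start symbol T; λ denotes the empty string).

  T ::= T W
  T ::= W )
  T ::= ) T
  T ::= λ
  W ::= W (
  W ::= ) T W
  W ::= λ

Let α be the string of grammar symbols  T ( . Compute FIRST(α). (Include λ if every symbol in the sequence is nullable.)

Add FIRST(T)\{λ} = { (, ) }; T is nullable, continue.
( is a terminal; add {(} and stop.

{ (, ) }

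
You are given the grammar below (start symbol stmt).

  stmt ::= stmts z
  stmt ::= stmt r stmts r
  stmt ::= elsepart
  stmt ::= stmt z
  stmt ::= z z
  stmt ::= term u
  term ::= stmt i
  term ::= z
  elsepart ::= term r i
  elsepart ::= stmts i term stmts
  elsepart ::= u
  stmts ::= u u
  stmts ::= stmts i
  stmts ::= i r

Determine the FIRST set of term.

From term ::= stmt i: add FIRST(stmt) = { i, u, z }.
term ::= z contributes {z}.
Union: FIRST(term) = { i, u, z }.

{ i, u, z }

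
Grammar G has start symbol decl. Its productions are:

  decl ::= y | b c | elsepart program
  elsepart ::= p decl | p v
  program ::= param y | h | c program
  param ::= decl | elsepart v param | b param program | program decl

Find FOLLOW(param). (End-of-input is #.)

In program ::= param y: add FIRST(y) = { y }.
In param ::= elsepart v param: param is at the end, add FOLLOW(param) = { b, c, h, p, y }.
In param ::= b param program: add FIRST(program) = { b, c, h, p, y }.
Union: FOLLOW(param) = { b, c, h, p, y }.

{ b, c, h, p, y }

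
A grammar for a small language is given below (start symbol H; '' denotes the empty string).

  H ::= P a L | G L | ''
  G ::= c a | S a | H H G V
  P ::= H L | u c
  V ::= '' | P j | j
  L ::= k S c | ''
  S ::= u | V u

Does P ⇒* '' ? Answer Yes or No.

P ::= H L and each of H, L is nullable, so P ⇒* ''.

Yes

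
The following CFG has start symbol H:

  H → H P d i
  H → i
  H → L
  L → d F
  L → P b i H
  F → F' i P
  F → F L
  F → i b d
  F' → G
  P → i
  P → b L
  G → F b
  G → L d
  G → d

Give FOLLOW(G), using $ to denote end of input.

In F' → G: G is at the end, add FOLLOW(F') = { i }.
Union: FOLLOW(G) = { i }.

{ i }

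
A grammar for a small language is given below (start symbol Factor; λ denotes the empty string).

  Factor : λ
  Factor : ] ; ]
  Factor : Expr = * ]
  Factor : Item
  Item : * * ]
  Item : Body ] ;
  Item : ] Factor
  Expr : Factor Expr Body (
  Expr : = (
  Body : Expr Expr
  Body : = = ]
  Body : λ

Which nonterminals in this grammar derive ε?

Directly nullable (have an λ-production): Factor, Body.
No other nonterminal has a production whose RHS symbols are all nullable.

{ Body, Factor }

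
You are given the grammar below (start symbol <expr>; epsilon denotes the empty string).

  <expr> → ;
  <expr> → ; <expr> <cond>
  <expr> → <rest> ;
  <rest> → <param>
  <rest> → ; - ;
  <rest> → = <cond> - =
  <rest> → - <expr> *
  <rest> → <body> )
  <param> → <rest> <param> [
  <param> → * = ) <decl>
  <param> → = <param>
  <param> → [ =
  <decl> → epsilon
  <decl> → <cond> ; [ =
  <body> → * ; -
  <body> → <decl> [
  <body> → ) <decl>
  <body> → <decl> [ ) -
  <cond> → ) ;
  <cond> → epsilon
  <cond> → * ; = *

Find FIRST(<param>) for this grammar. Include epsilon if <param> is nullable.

{ ), *, -, ;, =, [ }

From <param> → <rest> <param> [: add FIRST(<rest>) = { ), *, -, ;, =, [ }.
<param> → * = ) <decl> contributes {*}.
<param> → = <param> contributes {=}.
<param> → [ = contributes {[}.
Union: FIRST(<param>) = { ), *, -, ;, =, [ }.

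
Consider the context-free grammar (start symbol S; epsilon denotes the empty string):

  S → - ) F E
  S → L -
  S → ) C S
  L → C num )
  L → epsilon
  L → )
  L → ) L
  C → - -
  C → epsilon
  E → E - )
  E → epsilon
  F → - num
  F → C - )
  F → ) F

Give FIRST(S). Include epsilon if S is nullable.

S → - ) F E contributes {-}.
From S → L -: L nullable, take FIRST(L) ∪ {-} = { ), -, num }.
S → ) C S contributes {)}.
Union: FIRST(S) = { ), -, num }.

{ ), -, num }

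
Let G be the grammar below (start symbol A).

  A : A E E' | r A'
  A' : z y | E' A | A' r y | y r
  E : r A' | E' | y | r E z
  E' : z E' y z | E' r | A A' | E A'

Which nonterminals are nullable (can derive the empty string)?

{ } (none)

No nonterminal has an empty production or an RHS whose symbols are all nullable.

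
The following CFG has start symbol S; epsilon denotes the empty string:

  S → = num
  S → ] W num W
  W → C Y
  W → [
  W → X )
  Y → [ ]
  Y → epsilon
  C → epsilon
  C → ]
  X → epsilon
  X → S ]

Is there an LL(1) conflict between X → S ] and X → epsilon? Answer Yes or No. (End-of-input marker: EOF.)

No

FIRST(S ]) = { =, ] } and FIRST(epsilon) = { epsilon }.
The second is nullable but FOLLOW(X) = { ) } is disjoint from FIRST of the first.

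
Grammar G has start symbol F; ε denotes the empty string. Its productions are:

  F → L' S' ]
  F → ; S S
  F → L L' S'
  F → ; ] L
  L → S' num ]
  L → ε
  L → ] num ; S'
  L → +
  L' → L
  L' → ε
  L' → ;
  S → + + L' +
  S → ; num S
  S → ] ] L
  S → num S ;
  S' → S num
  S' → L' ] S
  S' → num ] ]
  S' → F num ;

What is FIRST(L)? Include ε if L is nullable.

From L → S' num ]: add FIRST(S') = { +, ;, ], num }.
L → ε contributes ε.
L → ] num ; S' contributes {]}.
L → + contributes {+}.
Union: FIRST(L) = { +, ;, ], num, ε }.

{ +, ;, ], num, ε }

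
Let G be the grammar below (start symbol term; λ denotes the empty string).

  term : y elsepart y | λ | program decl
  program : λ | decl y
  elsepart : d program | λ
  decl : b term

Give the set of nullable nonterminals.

Directly nullable (have an λ-production): term, program, elsepart.
No other nonterminal has a production whose RHS symbols are all nullable.

{ elsepart, program, term }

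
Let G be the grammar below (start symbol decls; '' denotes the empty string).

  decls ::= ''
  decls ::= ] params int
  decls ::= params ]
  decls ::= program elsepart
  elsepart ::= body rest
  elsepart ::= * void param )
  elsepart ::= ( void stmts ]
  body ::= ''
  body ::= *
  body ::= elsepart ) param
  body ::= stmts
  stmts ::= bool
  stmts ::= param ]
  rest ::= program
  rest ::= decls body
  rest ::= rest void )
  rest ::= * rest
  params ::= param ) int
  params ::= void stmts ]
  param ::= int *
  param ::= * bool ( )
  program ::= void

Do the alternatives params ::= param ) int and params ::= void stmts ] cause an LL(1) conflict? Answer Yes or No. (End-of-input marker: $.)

No

FIRST(param ) int) = { *, int } and FIRST(void stmts ]) = { void }.
The FIRST sets are disjoint and neither alternative is nullable — no conflict.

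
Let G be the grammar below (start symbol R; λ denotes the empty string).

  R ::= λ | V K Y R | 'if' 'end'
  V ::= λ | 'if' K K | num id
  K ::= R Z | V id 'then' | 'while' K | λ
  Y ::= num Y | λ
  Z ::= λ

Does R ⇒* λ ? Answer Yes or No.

R has an λ-production, so R ⇒ λ.

Yes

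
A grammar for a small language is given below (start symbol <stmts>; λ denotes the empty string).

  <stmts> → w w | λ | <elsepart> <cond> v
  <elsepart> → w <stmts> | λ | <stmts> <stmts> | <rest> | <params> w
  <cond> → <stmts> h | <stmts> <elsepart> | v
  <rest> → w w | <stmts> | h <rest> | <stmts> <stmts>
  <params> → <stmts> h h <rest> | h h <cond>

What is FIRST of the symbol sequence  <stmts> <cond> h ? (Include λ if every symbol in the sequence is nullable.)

Add FIRST(<stmts>)\{λ} = { h, v, w }; <stmts> is nullable, continue.
Add FIRST(<cond>)\{λ} = { h, v, w }; <cond> is nullable, continue.
h is a terminal; add {h} and stop.

{ h, v, w }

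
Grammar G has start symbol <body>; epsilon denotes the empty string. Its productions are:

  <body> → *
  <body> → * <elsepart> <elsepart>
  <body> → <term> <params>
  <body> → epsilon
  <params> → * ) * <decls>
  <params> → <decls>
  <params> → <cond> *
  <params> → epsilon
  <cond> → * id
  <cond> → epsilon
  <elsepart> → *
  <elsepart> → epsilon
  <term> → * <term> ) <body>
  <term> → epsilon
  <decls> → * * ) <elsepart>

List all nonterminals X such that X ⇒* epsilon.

{ <body>, <cond>, <elsepart>, <params>, <term> }

Directly nullable (have an epsilon-production): <body>, <params>, <cond>, <elsepart>, <term>.
No other nonterminal has a production whose RHS symbols are all nullable.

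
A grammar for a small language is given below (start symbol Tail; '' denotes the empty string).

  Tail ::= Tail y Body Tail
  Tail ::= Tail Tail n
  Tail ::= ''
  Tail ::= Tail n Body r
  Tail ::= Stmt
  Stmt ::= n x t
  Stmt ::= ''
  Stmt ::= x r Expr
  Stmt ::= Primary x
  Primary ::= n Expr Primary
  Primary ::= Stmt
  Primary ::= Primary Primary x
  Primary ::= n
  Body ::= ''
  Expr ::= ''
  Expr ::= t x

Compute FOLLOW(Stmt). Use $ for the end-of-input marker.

{ $, n, x, y }

In Tail ::= Stmt: Stmt is at the end, add FOLLOW(Tail) = { $, n, x, y }.
In Primary ::= Stmt: Stmt is at the end, add FOLLOW(Primary) = { n, x }.
Union: FOLLOW(Stmt) = { $, n, x, y }.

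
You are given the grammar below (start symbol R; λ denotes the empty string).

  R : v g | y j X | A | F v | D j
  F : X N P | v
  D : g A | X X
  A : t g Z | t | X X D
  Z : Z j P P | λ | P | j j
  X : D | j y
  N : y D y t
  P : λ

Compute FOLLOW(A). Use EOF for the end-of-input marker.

{ EOF, g, j, y }

In R : A: A is at the end, add FOLLOW(R) = { EOF }.
In D : g A: A is at the end, add FOLLOW(D) = { EOF, g, j, y }.
Union: FOLLOW(A) = { EOF, g, j, y }.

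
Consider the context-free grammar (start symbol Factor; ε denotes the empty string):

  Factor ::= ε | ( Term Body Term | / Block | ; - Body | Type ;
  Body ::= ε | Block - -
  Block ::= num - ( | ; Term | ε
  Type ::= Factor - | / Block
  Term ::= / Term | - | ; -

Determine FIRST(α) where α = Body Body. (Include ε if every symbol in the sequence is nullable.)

Add FIRST(Body)\{ε} = { -, ;, num }; Body is nullable, continue.
Add FIRST(Body)\{ε} = { -, ;, num }; Body is nullable, continue.
Every symbol is nullable, so include ε.

{ -, ;, num, ε }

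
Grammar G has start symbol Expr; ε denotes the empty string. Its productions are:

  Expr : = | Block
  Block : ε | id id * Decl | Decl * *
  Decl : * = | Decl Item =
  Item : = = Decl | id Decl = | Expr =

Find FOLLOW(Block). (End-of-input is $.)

{ $, = }

In Expr : Block: Block is at the end, add FOLLOW(Expr) = { $, = }.
Union: FOLLOW(Block) = { $, = }.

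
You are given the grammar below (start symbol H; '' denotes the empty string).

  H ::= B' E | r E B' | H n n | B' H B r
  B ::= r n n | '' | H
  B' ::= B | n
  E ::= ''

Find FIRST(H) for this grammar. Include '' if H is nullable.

From H ::= B' E: B', E nullable, take FIRST(B') ∪ FIRST(E) = { n, r }; also '' since the whole RHS is nullable.
H ::= r E B' contributes {r}.
From H ::= H n n: H nullable, take FIRST(H) ∪ {n} = { n, r }.
From H ::= B' H B r: B', H, B nullable, take FIRST(B') ∪ FIRST(H) ∪ FIRST(B) ∪ {r} = { n, r }.
Union: FIRST(H) = { n, r, '' }.

{ n, r, '' }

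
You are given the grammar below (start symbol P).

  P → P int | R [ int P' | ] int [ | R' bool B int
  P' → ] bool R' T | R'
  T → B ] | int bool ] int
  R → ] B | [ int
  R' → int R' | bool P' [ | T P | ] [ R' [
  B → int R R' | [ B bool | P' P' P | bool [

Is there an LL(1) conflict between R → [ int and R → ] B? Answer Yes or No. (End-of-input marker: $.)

No

FIRST([ int) = { [ } and FIRST(] B) = { ] }.
The FIRST sets are disjoint and neither alternative is nullable — no conflict.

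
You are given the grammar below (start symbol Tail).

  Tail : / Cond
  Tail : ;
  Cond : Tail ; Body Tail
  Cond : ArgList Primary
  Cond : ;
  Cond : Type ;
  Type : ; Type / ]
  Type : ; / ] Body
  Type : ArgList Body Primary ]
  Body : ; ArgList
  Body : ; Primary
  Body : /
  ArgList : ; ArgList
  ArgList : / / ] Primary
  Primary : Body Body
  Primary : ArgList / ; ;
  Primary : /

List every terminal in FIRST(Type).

{ /, ; }

Type : ; Type / ] contributes {;}.
Type : ; / ] Body contributes {;}.
From Type : ArgList Body Primary ]: add FIRST(ArgList) = { /, ; }.
Union: FIRST(Type) = { /, ; }.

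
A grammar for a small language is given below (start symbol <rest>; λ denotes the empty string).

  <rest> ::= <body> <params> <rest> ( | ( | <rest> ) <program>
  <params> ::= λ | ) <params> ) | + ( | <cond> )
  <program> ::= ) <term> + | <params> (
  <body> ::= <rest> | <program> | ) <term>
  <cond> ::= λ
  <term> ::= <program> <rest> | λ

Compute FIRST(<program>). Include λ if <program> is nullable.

<program> ::= ) <term> + contributes {)}.
From <program> ::= <params> (: <params> nullable, take FIRST(<params>) ∪ {(} = { (, ), + }.
Union: FIRST(<program>) = { (, ), + }.

{ (, ), + }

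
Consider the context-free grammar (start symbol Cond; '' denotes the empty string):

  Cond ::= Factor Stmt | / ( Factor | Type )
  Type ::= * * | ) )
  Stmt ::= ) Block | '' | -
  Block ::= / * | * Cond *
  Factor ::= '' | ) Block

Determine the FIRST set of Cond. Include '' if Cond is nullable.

From Cond ::= Factor Stmt: Factor, Stmt nullable, take FIRST(Factor) ∪ FIRST(Stmt) = { ), - }; also '' since the whole RHS is nullable.
Cond ::= / ( Factor contributes {/}.
From Cond ::= Type ): add FIRST(Type) = { ), * }.
Union: FIRST(Cond) = { ), *, -, /, '' }.

{ ), *, -, /, '' }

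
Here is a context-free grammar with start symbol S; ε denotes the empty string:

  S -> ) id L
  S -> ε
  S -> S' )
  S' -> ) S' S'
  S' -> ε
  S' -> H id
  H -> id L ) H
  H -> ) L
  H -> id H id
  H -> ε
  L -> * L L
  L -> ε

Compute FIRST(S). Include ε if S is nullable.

{ ), id, ε }

S -> ) id L contributes {)}.
S -> ε contributes ε.
From S -> S' ): S' nullable, take FIRST(S') ∪ {)} = { ), id }.
Union: FIRST(S) = { ), id, ε }.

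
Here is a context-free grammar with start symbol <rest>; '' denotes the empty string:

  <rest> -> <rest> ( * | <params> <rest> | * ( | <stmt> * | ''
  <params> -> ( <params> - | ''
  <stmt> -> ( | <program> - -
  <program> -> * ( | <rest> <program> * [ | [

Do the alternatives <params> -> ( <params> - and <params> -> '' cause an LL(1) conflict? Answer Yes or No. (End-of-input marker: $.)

Yes

FIRST(( <params> -) = { ( } and FIRST('') = { '' }.
The second alternative is nullable and FOLLOW(<params>) = { $, (, *, -, [ } shares ( with FIRST of the first — conflict.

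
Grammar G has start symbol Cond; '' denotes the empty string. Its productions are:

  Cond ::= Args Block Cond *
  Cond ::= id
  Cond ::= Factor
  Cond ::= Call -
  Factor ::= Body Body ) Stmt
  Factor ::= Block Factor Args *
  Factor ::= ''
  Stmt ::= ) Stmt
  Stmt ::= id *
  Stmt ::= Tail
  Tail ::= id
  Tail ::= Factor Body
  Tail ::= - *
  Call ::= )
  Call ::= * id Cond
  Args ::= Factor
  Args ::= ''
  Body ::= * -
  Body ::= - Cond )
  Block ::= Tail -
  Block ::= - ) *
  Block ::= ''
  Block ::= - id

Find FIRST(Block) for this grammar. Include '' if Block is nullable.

From Block ::= Tail -: add FIRST(Tail) = { *, -, id }.
Block ::= - ) * contributes {-}.
Block ::= '' contributes ''.
Block ::= - id contributes {-}.
Union: FIRST(Block) = { *, -, id, '' }.

{ *, -, id, '' }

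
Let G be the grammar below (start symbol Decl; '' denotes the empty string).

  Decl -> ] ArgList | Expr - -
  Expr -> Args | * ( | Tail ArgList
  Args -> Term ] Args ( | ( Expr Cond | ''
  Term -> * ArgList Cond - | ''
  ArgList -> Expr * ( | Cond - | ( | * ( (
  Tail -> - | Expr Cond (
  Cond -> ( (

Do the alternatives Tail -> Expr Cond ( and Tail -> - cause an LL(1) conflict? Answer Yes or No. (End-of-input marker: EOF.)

FIRST(Expr Cond () = { (, *, -, ] } and FIRST(-) = { - }.
Both contain -, so the two alternatives are not disjoint — LL(1) conflict.

Yes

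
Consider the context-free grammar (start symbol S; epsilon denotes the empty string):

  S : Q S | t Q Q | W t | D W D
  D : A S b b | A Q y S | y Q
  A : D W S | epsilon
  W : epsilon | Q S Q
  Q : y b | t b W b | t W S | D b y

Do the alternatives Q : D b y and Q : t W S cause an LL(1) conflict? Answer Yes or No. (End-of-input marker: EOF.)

Yes

FIRST(D b y) = { t, y } and FIRST(t W S) = { t }.
Both contain t, so the two alternatives are not disjoint — LL(1) conflict.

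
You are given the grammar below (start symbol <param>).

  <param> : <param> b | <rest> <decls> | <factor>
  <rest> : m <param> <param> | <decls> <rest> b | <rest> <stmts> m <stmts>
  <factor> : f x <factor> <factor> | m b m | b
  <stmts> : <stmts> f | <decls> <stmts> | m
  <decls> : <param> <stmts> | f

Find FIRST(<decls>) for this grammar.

From <decls> : <param> <stmts>: add FIRST(<param>) = { b, f, m }.
<decls> : f contributes {f}.
Union: FIRST(<decls>) = { b, f, m }.

{ b, f, m }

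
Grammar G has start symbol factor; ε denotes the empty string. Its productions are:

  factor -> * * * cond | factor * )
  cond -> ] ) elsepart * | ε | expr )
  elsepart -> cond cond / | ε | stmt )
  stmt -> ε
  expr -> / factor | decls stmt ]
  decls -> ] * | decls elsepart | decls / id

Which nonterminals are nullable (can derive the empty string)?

{ cond, elsepart, stmt }

Directly nullable (have an ε-production): cond, elsepart, stmt.
No other nonterminal has a production whose RHS symbols are all nullable.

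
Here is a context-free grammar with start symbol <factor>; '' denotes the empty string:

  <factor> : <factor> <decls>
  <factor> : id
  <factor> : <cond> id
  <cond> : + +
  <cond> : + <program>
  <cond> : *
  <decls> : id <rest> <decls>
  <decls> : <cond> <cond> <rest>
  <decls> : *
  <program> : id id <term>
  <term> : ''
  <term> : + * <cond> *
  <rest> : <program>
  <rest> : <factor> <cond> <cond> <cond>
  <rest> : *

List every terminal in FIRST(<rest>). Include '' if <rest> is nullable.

{ *, +, id }

From <rest> : <program>: add FIRST(<program>) = { id }.
From <rest> : <factor> <cond> <cond> <cond>: add FIRST(<factor>) = { *, +, id }.
<rest> : * contributes {*}.
Union: FIRST(<rest>) = { *, +, id }.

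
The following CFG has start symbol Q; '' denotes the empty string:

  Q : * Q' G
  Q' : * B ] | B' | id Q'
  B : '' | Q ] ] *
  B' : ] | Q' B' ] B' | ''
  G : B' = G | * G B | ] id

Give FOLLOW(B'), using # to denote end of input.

In Q' : B': B' is at the end, add FOLLOW(Q') = { *, =, ], id }.
In B' : Q' B' ] B': add FIRST(] B') = { ] }.
In B' : Q' B' ] B': B' is at the end, add FOLLOW(B') = { *, =, ], id }.
In G : B' = G: add FIRST(= G) = { = }.
Union: FOLLOW(B') = { *, =, ], id }.

{ *, =, ], id }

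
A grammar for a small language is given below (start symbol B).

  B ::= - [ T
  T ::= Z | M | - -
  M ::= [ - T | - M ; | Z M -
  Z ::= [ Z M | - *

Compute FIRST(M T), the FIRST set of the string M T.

{ -, [ }

Add FIRST(M) = { -, [ }; M is not nullable, stop.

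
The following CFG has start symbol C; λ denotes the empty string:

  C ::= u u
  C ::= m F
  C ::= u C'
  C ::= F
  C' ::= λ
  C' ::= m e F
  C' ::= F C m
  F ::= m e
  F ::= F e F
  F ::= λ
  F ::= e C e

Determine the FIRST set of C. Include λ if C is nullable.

{ e, m, u, λ }

C ::= u u contributes {u}.
C ::= m F contributes {m}.
C ::= u C' contributes {u}.
From C ::= F: add FIRST(F) = { e, m, λ } (including λ since F is nullable).
Union: FIRST(C) = { e, m, u, λ }.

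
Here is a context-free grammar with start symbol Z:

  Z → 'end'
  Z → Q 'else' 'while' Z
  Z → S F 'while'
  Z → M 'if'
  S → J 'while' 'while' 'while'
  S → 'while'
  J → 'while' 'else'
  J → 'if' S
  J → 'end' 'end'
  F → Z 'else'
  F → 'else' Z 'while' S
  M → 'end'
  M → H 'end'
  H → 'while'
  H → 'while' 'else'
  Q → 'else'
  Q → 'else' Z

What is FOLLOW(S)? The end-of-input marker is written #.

{ 'else', 'end', 'if', 'while' }

In Z → S F 'while': add FIRST(F 'while') = { 'else', 'end', 'if', 'while' }.
In J → 'if' S: S is at the end, add FOLLOW(J) = { 'while' }.
In F → 'else' Z 'while' S: S is at the end, add FOLLOW(F) = { 'while' }.
Union: FOLLOW(S) = { 'else', 'end', 'if', 'while' }.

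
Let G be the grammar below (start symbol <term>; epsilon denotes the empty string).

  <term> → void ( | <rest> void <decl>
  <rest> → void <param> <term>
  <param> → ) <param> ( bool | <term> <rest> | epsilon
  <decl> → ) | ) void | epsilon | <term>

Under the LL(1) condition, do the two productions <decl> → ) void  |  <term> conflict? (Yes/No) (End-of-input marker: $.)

FIRST() void) = { ) } and FIRST(<term>) = { void }.
The FIRST sets are disjoint and neither alternative is nullable — no conflict.

No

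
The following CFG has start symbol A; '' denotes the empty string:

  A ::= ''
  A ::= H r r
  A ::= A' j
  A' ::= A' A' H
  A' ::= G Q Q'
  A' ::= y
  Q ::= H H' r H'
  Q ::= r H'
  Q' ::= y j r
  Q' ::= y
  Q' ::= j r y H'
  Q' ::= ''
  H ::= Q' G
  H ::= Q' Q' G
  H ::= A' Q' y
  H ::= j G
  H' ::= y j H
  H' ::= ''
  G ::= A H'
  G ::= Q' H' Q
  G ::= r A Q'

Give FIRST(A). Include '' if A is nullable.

A ::= '' contributes ''.
From A ::= H r r: H nullable, take FIRST(H) ∪ {r} = { j, r, y }.
From A ::= A' j: add FIRST(A') = { j, r, y }.
Union: FIRST(A) = { j, r, y, '' }.

{ j, r, y, '' }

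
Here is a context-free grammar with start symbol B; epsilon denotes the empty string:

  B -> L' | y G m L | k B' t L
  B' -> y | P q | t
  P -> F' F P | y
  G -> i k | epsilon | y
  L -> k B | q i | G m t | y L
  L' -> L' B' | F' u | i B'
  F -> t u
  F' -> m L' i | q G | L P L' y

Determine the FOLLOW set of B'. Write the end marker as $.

{ $, i, k, m, q, t, y }

In B -> k B' t L: add FIRST(t L) = { t }.
In L' -> L' B': B' is at the end, add FOLLOW(L') = { $, i, k, m, q, t, y }.
In L' -> i B': B' is at the end, add FOLLOW(L') = { $, i, k, m, q, t, y }.
Union: FOLLOW(B') = { $, i, k, m, q, t, y }.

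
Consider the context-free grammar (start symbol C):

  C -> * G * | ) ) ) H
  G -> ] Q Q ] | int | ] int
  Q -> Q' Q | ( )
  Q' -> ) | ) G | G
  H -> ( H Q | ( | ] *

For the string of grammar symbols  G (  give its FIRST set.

{ ], int }

Add FIRST(G) = { ], int }; G is not nullable, stop.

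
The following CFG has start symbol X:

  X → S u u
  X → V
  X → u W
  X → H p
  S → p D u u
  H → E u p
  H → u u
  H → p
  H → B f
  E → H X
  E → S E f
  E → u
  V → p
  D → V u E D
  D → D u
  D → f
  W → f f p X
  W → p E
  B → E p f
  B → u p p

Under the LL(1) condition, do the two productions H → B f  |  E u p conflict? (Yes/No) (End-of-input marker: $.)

Yes

FIRST(B f) = { p, u } and FIRST(E u p) = { p, u }.
Both contain p, so the two alternatives are not disjoint — LL(1) conflict.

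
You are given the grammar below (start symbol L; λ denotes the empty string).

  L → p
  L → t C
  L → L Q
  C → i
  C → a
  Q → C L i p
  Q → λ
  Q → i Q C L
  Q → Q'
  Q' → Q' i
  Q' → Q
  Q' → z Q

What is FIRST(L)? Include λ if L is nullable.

L → p contributes {p}.
L → t C contributes {t}.
From L → L Q: add FIRST(L) = { p, t }.
Union: FIRST(L) = { p, t }.

{ p, t }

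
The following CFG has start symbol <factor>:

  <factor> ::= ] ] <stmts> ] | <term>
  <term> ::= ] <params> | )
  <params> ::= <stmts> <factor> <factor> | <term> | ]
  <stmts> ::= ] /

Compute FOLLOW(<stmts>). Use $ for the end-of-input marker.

{ ), ] }

In <factor> ::= ] ] <stmts> ]: add FIRST(]) = { ] }.
In <params> ::= <stmts> <factor> <factor>: add FIRST(<factor> <factor>) = { ), ] }.
Union: FOLLOW(<stmts>) = { ), ] }.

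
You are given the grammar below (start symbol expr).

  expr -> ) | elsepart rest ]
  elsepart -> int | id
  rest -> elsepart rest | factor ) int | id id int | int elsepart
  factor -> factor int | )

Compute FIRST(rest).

{ ), id, int }

From rest -> elsepart rest: add FIRST(elsepart) = { id, int }.
From rest -> factor ) int: add FIRST(factor) = { ) }.
rest -> id id int contributes {id}.
rest -> int elsepart contributes {int}.
Union: FIRST(rest) = { ), id, int }.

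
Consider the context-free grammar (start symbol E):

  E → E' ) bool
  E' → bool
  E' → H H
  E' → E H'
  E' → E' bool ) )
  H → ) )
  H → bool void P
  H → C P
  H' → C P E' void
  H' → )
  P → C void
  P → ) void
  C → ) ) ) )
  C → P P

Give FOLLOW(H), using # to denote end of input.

In E' → H H: add FIRST(H) = { ), bool }.
In E' → H H: H is at the end, add FOLLOW(E') = { ), bool, void }.
Union: FOLLOW(H) = { ), bool, void }.

{ ), bool, void }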